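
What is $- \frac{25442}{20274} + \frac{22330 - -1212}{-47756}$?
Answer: $- \frac{423074665}{242051286} \approx -1.7479$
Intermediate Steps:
$- \frac{25442}{20274} + \frac{22330 - -1212}{-47756} = \left(-25442\right) \frac{1}{20274} + \left(22330 + 1212\right) \left(- \frac{1}{47756}\right) = - \frac{12721}{10137} + 23542 \left(- \frac{1}{47756}\right) = - \frac{12721}{10137} - \frac{11771}{23878} = - \frac{423074665}{242051286}$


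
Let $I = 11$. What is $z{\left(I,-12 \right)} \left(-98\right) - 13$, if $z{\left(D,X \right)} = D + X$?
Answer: $85$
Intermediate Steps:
$z{\left(I,-12 \right)} \left(-98\right) - 13 = \left(11 - 12\right) \left(-98\right) - 13 = \left(-1\right) \left(-98\right) - 13 = 98 - 13 = 85$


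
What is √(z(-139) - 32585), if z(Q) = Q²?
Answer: 4*I*√829 ≈ 115.17*I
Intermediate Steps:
√(z(-139) - 32585) = √((-139)² - 32585) = √(19321 - 32585) = √(-13264) = 4*I*√829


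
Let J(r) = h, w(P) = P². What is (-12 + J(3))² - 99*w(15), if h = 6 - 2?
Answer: -22211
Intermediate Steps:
h = 4
J(r) = 4
(-12 + J(3))² - 99*w(15) = (-12 + 4)² - 99*15² = (-8)² - 99*225 = 64 - 22275 = -22211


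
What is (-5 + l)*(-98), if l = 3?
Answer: 196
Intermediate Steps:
(-5 + l)*(-98) = (-5 + 3)*(-98) = -2*(-98) = 196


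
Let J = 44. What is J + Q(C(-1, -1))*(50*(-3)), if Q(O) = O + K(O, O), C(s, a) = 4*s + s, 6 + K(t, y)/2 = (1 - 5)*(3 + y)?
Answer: 194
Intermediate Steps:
K(t, y) = -36 - 8*y (K(t, y) = -12 + 2*((1 - 5)*(3 + y)) = -12 + 2*(-4*(3 + y)) = -12 + 2*(-12 - 4*y) = -12 + (-24 - 8*y) = -36 - 8*y)
C(s, a) = 5*s
Q(O) = -36 - 7*O (Q(O) = O + (-36 - 8*O) = -36 - 7*O)
J + Q(C(-1, -1))*(50*(-3)) = 44 + (-36 - 35*(-1))*(50*(-3)) = 44 + (-36 - 7*(-5))*(-150) = 44 + (-36 + 35)*(-150) = 44 - 1*(-150) = 44 + 150 = 194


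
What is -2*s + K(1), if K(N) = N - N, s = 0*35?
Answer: 0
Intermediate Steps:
s = 0
K(N) = 0
-2*s + K(1) = -2*0 + 0 = 0 + 0 = 0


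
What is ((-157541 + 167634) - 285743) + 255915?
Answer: -19735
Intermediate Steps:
((-157541 + 167634) - 285743) + 255915 = (10093 - 285743) + 255915 = -275650 + 255915 = -19735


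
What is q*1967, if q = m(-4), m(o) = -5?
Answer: -9835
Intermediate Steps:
q = -5
q*1967 = -5*1967 = -9835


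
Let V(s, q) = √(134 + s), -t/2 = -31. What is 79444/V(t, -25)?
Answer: 39722/7 ≈ 5674.6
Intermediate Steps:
t = 62 (t = -2*(-31) = 62)
79444/V(t, -25) = 79444/(√(134 + 62)) = 79444/(√196) = 79444/14 = 79444*(1/14) = 39722/7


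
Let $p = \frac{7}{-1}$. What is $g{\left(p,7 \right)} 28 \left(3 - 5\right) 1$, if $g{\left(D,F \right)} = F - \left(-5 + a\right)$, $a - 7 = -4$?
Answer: $-504$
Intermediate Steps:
$a = 3$ ($a = 7 - 4 = 3$)
$p = -7$ ($p = 7 \left(-1\right) = -7$)
$g{\left(D,F \right)} = 2 + F$ ($g{\left(D,F \right)} = F + \left(5 - 3\right) = F + 2 = 2 + F$)
$g{\left(p,7 \right)} 28 \left(3 - 5\right) 1 = \left(2 + 7\right) 28 \left(3 - 5\right) 1 = 9 \cdot 28 \left(\left(-2\right) 1\right) = 252 \left(-2\right) = -504$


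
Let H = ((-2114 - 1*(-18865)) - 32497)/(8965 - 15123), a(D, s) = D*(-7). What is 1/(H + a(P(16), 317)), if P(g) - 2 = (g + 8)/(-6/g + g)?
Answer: -384875/8542301 ≈ -0.045055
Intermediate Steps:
P(g) = 2 + (8 + g)/(g - 6/g) (P(g) = 2 + (g + 8)/(-6/g + g) = 2 + (8 + g)/(g - 6/g))
a(D, s) = -7*D
H = 7873/3079 (H = ((-2114 + 18865) - 32497)/(-6158) = (16751 - 32497)*(-1/6158) = -15746*(-1/6158) = 7873/3079 ≈ 2.5570)
1/(H + a(P(16), 317)) = 1/(7873/3079 - 7*(-12 + 3*16² + 8*16)/(-6 + 16²)) = 1/(7873/3079 - 7*(-12 + 3*256 + 128)/(-6 + 256)) = 1/(7873/3079 - 7*(-12 + 768 + 128)/250) = 1/(7873/3079 - 7*884/250) = 1/(7873/3079 - 7*442/125) = 1/(7873/3079 - 3094/125) = 1/(-8542301/384875) = -384875/8542301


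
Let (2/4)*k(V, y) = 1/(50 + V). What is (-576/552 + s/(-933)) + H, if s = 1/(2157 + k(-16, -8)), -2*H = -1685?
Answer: 331071711997/393450765 ≈ 841.46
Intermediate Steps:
H = 1685/2 (H = -½*(-1685) = 1685/2 ≈ 842.50)
k(V, y) = 2/(50 + V)
s = 17/36670 (s = 1/(2157 + 2/(50 - 16)) = 1/(2157 + 2/34) = 1/(2157 + 2*(1/34)) = 1/(2157 + 1/17) = 1/(36670/17) = 17/36670 ≈ 0.00046359)
(-576/552 + s/(-933)) + H = (-576/552 + (17/36670)/(-933)) + 1685/2 = (-576*1/552 + (17/36670)*(-1/933)) + 1685/2 = (-24/23 - 17/34213110) + 1685/2 = -821115031/786901530 + 1685/2 = 331071711997/393450765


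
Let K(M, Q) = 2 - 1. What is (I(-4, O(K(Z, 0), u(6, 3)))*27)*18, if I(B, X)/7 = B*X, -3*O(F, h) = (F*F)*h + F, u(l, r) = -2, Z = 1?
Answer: -4536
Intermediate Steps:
K(M, Q) = 1
O(F, h) = -F/3 - h*F²/3 (O(F, h) = -((F*F)*h + F)/3 = -(F²*h + F)/3 = -(h*F² + F)/3 = -(F + h*F²)/3 = -F/3 - h*F²/3)
I(B, X) = 7*B*X (I(B, X) = 7*(B*X) = 7*B*X)
(I(-4, O(K(Z, 0), u(6, 3)))*27)*18 = ((7*(-4)*(-⅓*1*(1 + 1*(-2))))*27)*18 = ((7*(-4)*(-⅓*1*(1 - 2)))*27)*18 = ((7*(-4)*(-⅓*1*(-1)))*27)*18 = ((7*(-4)*(⅓))*27)*18 = -28/3*27*18 = -252*18 = -4536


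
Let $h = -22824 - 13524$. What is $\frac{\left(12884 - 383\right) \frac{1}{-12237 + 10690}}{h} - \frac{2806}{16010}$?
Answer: $- \frac{26263706321}{150041333260} \approx -0.17504$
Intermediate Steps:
$h = -36348$ ($h = -22824 - 13524 = -36348$)
$\frac{\left(12884 - 383\right) \frac{1}{-12237 + 10690}}{h} - \frac{2806}{16010} = \frac{\left(12884 - 383\right) \frac{1}{-12237 + 10690}}{-36348} - \frac{2806}{16010} = \frac{12501}{-1547} \left(- \frac{1}{36348}\right) - \frac{1403}{8005} = 12501 \left(- \frac{1}{1547}\right) \left(- \frac{1}{36348}\right) - \frac{1403}{8005} = \left(- \frac{12501}{1547}\right) \left(- \frac{1}{36348}\right) - \frac{1403}{8005} = \frac{4167}{18743452} - \frac{1403}{8005} = - \frac{26263706321}{150041333260}$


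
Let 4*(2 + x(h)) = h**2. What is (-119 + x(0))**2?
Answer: 14641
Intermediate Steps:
x(h) = -2 + h**2/4
(-119 + x(0))**2 = (-119 + (-2 + (1/4)*0**2))**2 = (-119 + (-2 + (1/4)*0))**2 = (-119 + (-2 + 0))**2 = (-119 - 2)**2 = (-121)**2 = 14641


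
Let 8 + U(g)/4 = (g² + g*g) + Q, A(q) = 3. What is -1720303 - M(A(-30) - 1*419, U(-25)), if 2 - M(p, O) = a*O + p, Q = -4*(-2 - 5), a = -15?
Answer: -1796921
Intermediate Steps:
Q = 28 (Q = -4*(-7) = 28)
U(g) = 80 + 8*g² (U(g) = -32 + 4*((g² + g*g) + 28) = -32 + 4*((g² + g²) + 28) = -32 + 4*(2*g² + 28) = -32 + 4*(28 + 2*g²) = -32 + (112 + 8*g²) = 80 + 8*g²)
M(p, O) = 2 - p + 15*O (M(p, O) = 2 - (-15*O + p) = 2 - (p - 15*O) = 2 + (-p + 15*O) = 2 - p + 15*O)
-1720303 - M(A(-30) - 1*419, U(-25)) = -1720303 - (2 - (3 - 1*419) + 15*(80 + 8*(-25)²)) = -1720303 - (2 - (3 - 419) + 15*(80 + 8*625)) = -1720303 - (2 - 1*(-416) + 15*(80 + 5000)) = -1720303 - (2 + 416 + 15*5080) = -1720303 - (2 + 416 + 76200) = -1720303 - 1*76618 = -1720303 - 76618 = -1796921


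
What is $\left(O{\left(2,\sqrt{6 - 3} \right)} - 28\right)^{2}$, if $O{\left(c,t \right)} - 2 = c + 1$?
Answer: $529$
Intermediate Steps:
$O{\left(c,t \right)} = 3 + c$ ($O{\left(c,t \right)} = 2 + \left(c + 1\right) = 2 + \left(1 + c\right) = 3 + c$)
$\left(O{\left(2,\sqrt{6 - 3} \right)} - 28\right)^{2} = \left(\left(3 + 2\right) - 28\right)^{2} = \left(5 - 28\right)^{2} = \left(-23\right)^{2} = 529$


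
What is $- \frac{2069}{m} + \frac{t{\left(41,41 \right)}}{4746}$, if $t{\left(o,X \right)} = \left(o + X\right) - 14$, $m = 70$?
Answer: $- \frac{701051}{23730} \approx -29.543$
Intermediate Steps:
$t{\left(o,X \right)} = -14 + X + o$ ($t{\left(o,X \right)} = \left(X + o\right) - 14 = -14 + X + o$)
$- \frac{2069}{m} + \frac{t{\left(41,41 \right)}}{4746} = - \frac{2069}{70} + \frac{-14 + 41 + 41}{4746} = \left(-2069\right) \frac{1}{70} + 68 \cdot \frac{1}{4746} = - \frac{2069}{70} + \frac{34}{2373} = - \frac{701051}{23730}$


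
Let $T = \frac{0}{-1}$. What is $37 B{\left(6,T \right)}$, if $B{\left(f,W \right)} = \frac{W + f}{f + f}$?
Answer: $\frac{37}{2} \approx 18.5$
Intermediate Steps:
$T = 0$ ($T = 0 \left(-1\right) = 0$)
$B{\left(f,W \right)} = \frac{W + f}{2 f}$
$37 B{\left(6,T \right)} = 37 \frac{0 + 6}{2 \cdot 6} = 37 \cdot \frac{1}{2} \cdot \frac{1}{6} \cdot 6 = 37 \cdot \frac{1}{2} = \frac{37}{2}$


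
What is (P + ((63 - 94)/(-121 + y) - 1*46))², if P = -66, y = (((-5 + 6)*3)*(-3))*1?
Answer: 211091841/16900 ≈ 12491.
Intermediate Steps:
y = -9 (y = ((1*3)*(-3))*1 = (3*(-3))*1 = -9*1 = -9)
(P + ((63 - 94)/(-121 + y) - 1*46))² = (-66 + ((63 - 94)/(-121 - 9) - 1*46))² = (-66 + (-31/(-130) - 46))² = (-66 + (-31*(-1/130) - 46))² = (-66 + (31/130 - 46))² = (-66 - 5949/130)² = (-14529/130)² = 211091841/16900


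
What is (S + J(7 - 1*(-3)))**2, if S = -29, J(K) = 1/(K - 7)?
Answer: 7396/9 ≈ 821.78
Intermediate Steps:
J(K) = 1/(-7 + K)
(S + J(7 - 1*(-3)))**2 = (-29 + 1/(-7 + (7 - 1*(-3))))**2 = (-29 + 1/(-7 + (7 + 3)))**2 = (-29 + 1/(-7 + 10))**2 = (-29 + 1/3)**2 = (-86/3)**2 = 7396/9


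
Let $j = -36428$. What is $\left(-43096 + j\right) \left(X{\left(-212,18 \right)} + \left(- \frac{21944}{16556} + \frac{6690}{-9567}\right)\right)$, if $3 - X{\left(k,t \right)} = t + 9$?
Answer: $\frac{9105692250624}{4399757} \approx 2.0696 \cdot 10^{6}$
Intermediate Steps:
$X{\left(k,t \right)} = -6 - t$ ($X{\left(k,t \right)} = 3 - \left(t + 9\right) = 3 - \left(9 + t\right) = -6 - t$)
$\left(-43096 + j\right) \left(X{\left(-212,18 \right)} + \left(- \frac{21944}{16556} + \frac{6690}{-9567}\right)\right) = \left(-43096 - 36428\right) \left(\left(-6 - 18\right) + \left(- \frac{21944}{16556} + \frac{6690}{-9567}\right)\right) = - 79524 \left(\left(-6 - 18\right) + \left(\left(-21944\right) \frac{1}{16556} + 6690 \left(- \frac{1}{9567}\right)\right)\right) = - 79524 \left(-24 - \frac{26724824}{13199271}\right) = \left(-79524\right) \left(- \frac{343507328}{13199271}\right) = \frac{9105692250624}{4399757}$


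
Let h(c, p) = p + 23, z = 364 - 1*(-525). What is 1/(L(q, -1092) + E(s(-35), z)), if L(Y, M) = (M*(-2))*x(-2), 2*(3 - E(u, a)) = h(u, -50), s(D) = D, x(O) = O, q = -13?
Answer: -2/8703 ≈ -0.00022981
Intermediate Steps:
z = 889 (z = 364 + 525 = 889)
h(c, p) = 23 + p
E(u, a) = 33/2 (E(u, a) = 3 - (23 - 50)/2 = 3 - ½*(-27) = 3 + 27/2 = 33/2)
L(Y, M) = 4*M (L(Y, M) = (M*(-2))*(-2) = -2*M*(-2) = 4*M)
1/(L(q, -1092) + E(s(-35), z)) = 1/(4*(-1092) + 33/2) = 1/(-4368 + 33/2) = 1/(-8703/2) = -2/8703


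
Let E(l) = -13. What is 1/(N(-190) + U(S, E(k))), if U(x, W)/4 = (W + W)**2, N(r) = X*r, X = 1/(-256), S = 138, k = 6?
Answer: 128/346207 ≈ 0.00036972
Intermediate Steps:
X = -1/256 ≈ -0.0039063
N(r) = -r/256
U(x, W) = 16*W**2 (U(x, W) = 4*(W + W)**2 = 4*(2*W)**2 = 4*(4*W**2) = 16*W**2)
1/(N(-190) + U(S, E(k))) = 1/(-1/256*(-190) + 16*(-13)**2) = 1/(95/128 + 16*169) = 1/(95/128 + 2704) = 1/(346207/128) = 128/346207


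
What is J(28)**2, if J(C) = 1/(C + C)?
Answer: 1/3136 ≈ 0.00031888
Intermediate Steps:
J(C) = 1/(2*C)
J(28)**2 = ((1/2)/28)**2 = ((1/2)*(1/28))**2 = (1/56)**2 = 1/3136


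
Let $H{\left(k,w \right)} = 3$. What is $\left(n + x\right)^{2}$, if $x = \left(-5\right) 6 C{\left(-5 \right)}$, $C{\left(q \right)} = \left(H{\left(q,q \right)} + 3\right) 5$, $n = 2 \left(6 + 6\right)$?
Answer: $767376$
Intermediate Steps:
$n = 24$ ($n = 2 \cdot 12 = 24$)
$C{\left(q \right)} = 30$ ($C{\left(q \right)} = \left(3 + 3\right) 5 = 6 \cdot 5 = 30$)
$x = -900$ ($x = \left(-5\right) 6 \cdot 30 = \left(-30\right) 30 = -900$)
$\left(n + x\right)^{2} = \left(24 - 900\right)^{2} = \left(-876\right)^{2} = 767376$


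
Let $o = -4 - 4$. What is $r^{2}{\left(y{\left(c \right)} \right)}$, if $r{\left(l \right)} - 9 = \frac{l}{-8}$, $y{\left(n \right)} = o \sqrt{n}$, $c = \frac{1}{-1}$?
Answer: $\left(9 + i\right)^{2} \approx 80.0 + 18.0 i$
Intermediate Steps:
$o = -8$
$c = -1$
$y{\left(n \right)} = - 8 \sqrt{n}$
$r{\left(l \right)} = 9 - \frac{l}{8}$ ($r{\left(l \right)} = 9 + \frac{l}{-8} = 9 + l \left(- \frac{1}{8}\right) = 9 - \frac{l}{8}$)
$r^{2}{\left(y{\left(c \right)} \right)} = \left(9 - \frac{\left(-8\right) \sqrt{-1}}{8}\right)^{2} = \left(9 - \frac{\left(-8\right) i}{8}\right)^{2} = \left(9 + i\right)^{2}$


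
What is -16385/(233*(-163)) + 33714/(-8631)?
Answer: -126556119/36421861 ≈ -3.4747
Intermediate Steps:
-16385/(233*(-163)) + 33714/(-8631) = -16385/(-37979) + 33714*(-1/8631) = -16385*(-1/37979) - 3746/959 = 16385/37979 - 3746/959 = -126556119/36421861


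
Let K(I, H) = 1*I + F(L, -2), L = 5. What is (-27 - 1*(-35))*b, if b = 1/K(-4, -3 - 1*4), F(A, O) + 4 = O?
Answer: -⅘ ≈ -0.80000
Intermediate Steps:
F(A, O) = -4 + O
K(I, H) = -6 + I (K(I, H) = 1*I + (-4 - 2) = I - 6 = -6 + I)
b = -⅒ (b = 1/(-6 - 4) = 1/(-10) = -⅒ ≈ -0.10000)
(-27 - 1*(-35))*b = (-27 - 1*(-35))*(-⅒) = (-27 + 35)*(-⅒) = 8*(-⅒) = -⅘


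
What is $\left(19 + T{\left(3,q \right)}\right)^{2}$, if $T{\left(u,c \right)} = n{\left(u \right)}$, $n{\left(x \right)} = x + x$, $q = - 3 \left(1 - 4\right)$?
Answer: $625$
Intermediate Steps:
$q = 9$ ($q = \left(-3\right) \left(-3\right) = 9$)
$n{\left(x \right)} = 2 x$
$T{\left(u,c \right)} = 2 u$
$\left(19 + T{\left(3,q \right)}\right)^{2} = \left(19 + 2 \cdot 3\right)^{2} = \left(19 + 6\right)^{2} = 25^{2} = 625$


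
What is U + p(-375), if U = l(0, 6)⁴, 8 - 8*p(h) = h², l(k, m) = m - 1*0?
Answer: -130249/8 ≈ -16281.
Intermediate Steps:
l(k, m) = m (l(k, m) = m + 0 = m)
p(h) = 1 - h²/8
U = 1296 (U = 6⁴ = 1296)
U + p(-375) = 1296 + (1 - ⅛*(-375)²) = 1296 + (1 - ⅛*140625) = 1296 + (1 - 140625/8) = 1296 - 140617/8 = -130249/8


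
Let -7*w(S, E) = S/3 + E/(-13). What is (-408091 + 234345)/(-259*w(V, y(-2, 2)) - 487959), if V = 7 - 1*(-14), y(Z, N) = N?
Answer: 1129349/3170087 ≈ 0.35625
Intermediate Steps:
V = 21 (V = 7 + 14 = 21)
w(S, E) = -S/21 + E/91 (w(S, E) = -(S/3 + E/(-13))/7 = -(S*(⅓) + E*(-1/13))/7 = -(S/3 - E/13)/7 = -(-E/13 + S/3)/7 = -S/21 + E/91)
(-408091 + 234345)/(-259*w(V, y(-2, 2)) - 487959) = (-408091 + 234345)/(-259*(-1/21*21 + (1/91)*2) - 487959) = -173746/(-259*(-1 + 2/91) - 487959) = -173746/(-259*(-89/91) - 487959) = -173746/(3293/13 - 487959) = -173746/(-6340174/13) = -173746*(-13/6340174) = 1129349/3170087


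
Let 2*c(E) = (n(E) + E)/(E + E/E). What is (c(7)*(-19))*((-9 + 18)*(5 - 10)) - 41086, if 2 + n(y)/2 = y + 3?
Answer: -637711/16 ≈ -39857.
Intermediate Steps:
n(y) = 2 + 2*y (n(y) = -4 + 2*(y + 3) = -4 + 2*(3 + y) = -4 + (6 + 2*y) = 2 + 2*y)
c(E) = (2 + 3*E)/(2*(1 + E)) (c(E) = (((2 + 2*E) + E)/(E + E/E))/2 = ((2 + 3*E)/(E + 1))/2 = ((2 + 3*E)/(1 + E))/2 = (2 + 3*E)/(2*(1 + E)))
(c(7)*(-19))*((-9 + 18)*(5 - 10)) - 41086 = (((2 + 3*7)/(2*(1 + 7)))*(-19))*((-9 + 18)*(5 - 10)) - 41086 = (((½)*(2 + 21)/8)*(-19))*(9*(-5)) - 41086 = (((½)*(⅛)*23)*(-19))*(-45) - 41086 = ((23/16)*(-19))*(-45) - 41086 = -437/16*(-45) - 41086 = 19665/16 - 41086 = -637711/16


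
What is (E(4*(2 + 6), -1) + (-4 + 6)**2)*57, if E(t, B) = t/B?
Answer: -1596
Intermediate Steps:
(E(4*(2 + 6), -1) + (-4 + 6)**2)*57 = ((4*(2 + 6))/(-1) + (-4 + 6)**2)*57 = ((4*8)*(-1) + 2**2)*57 = (32*(-1) + 4)*57 = (-32 + 4)*57 = -28*57 = -1596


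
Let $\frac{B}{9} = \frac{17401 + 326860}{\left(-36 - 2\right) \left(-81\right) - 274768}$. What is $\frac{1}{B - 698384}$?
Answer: $- \frac{271690}{189747047309} \approx -1.4319 \cdot 10^{-6}$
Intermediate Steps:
$B = - \frac{3098349}{271690}$ ($B = 9 \frac{17401 + 326860}{\left(-36 - 2\right) \left(-81\right) - 274768} = 9 \frac{344261}{\left(-38\right) \left(-81\right) - 274768} = 9 \frac{344261}{3078 - 274768} = 9 \frac{344261}{-271690} = 9 \cdot 344261 \left(- \frac{1}{271690}\right) = 9 \left(- \frac{344261}{271690}\right) = - \frac{3098349}{271690} \approx -11.404$)
$\frac{1}{B - 698384} = \frac{1}{- \frac{3098349}{271690} - 698384} = \frac{1}{- \frac{189747047309}{271690}} = - \frac{271690}{189747047309}$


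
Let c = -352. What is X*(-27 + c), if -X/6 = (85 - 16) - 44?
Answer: 56850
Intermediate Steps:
X = -150 (X = -6*((85 - 16) - 44) = -6*(69 - 44) = -6*25 = -150)
X*(-27 + c) = -150*(-27 - 352) = -150*(-379) = 56850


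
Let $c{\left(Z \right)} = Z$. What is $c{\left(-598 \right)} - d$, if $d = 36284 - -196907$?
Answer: $-233789$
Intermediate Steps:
$d = 233191$ ($d = 36284 + 196907 = 233191$)
$c{\left(-598 \right)} - d = -598 - 233191 = -233789$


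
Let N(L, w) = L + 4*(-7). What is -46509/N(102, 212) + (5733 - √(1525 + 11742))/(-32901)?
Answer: -13789341/21934 + √13267/32901 ≈ -628.67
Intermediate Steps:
N(L, w) = -28 + L (N(L, w) = L - 28 = -28 + L)
-46509/N(102, 212) + (5733 - √(1525 + 11742))/(-32901) = -46509/(-28 + 102) + (5733 - √(1525 + 11742))/(-32901) = -46509/74 + (5733 - √13267)*(-1/32901) = -46509*1/74 + (-1911/10967 + √13267/32901) = -1257/2 + (-1911/10967 + √13267/32901) = -13789341/21934 + √13267/32901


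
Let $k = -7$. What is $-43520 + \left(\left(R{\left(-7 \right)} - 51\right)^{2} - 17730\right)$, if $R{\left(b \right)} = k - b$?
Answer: $-58649$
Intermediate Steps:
$R{\left(b \right)} = -7 - b$
$-43520 + \left(\left(R{\left(-7 \right)} - 51\right)^{2} - 17730\right) = -43520 - \left(17730 - \left(\left(-7 - -7\right) - 51\right)^{2}\right) = -43520 - \left(17730 - \left(\left(-7 + 7\right) - 51\right)^{2}\right) = -43520 - \left(17730 - \left(0 - 51\right)^{2}\right) = -43520 - \left(17730 - \left(-51\right)^{2}\right) = -43520 + \left(2601 - 17730\right) = -43520 - 15129 = -58649$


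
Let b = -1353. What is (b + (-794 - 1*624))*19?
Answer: -52649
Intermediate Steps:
(b + (-794 - 1*624))*19 = (-1353 + (-794 - 1*624))*19 = (-1353 + (-794 - 624))*19 = (-1353 - 1418)*19 = -2771*19 = -52649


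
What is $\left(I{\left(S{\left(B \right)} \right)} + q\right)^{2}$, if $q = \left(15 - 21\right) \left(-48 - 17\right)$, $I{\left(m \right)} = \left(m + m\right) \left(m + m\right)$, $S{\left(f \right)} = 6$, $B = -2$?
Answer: $285156$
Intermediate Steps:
$I{\left(m \right)} = 4 m^{2}$ ($I{\left(m \right)} = 2 m 2 m = 4 m^{2}$)
$q = 390$ ($q = \left(-6\right) \left(-65\right) = 390$)
$\left(I{\left(S{\left(B \right)} \right)} + q\right)^{2} = \left(4 \cdot 6^{2} + 390\right)^{2} = \left(4 \cdot 36 + 390\right)^{2} = \left(144 + 390\right)^{2} = 534^{2} = 285156$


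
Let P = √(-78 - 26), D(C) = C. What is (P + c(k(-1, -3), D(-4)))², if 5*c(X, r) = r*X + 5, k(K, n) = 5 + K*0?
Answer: (3 - 2*I*√26)² ≈ -95.0 - 61.188*I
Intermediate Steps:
k(K, n) = 5 (k(K, n) = 5 + 0 = 5)
P = 2*I*√26 (P = √(-104) = 2*I*√26 ≈ 10.198*I)
c(X, r) = 1 + X*r/5 (c(X, r) = (r*X + 5)/5 = (X*r + 5)/5 = (5 + X*r)/5 = 1 + X*r/5)
(P + c(k(-1, -3), D(-4)))² = (2*I*√26 + (1 + (⅕)*5*(-4)))² = (2*I*√26 + (1 - 4))² = (2*I*√26 - 3)² = (-3 + 2*I*√26)²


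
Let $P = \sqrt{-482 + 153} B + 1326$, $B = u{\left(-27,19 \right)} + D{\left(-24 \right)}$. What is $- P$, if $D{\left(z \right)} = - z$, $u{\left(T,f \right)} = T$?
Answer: $-1326 + 3 i \sqrt{329} \approx -1326.0 + 54.415 i$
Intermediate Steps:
$B = -3$ ($B = -27 - -24 = -27 + 24 = -3$)
$P = 1326 - 3 i \sqrt{329}$ ($P = \sqrt{-482 + 153} \left(-3\right) + 1326 = \sqrt{-329} \left(-3\right) + 1326 = i \sqrt{329} \left(-3\right) + 1326 = - 3 i \sqrt{329} + 1326 = 1326 - 3 i \sqrt{329} \approx 1326.0 - 54.415 i$)
$- P = - (1326 - 3 i \sqrt{329}) = -1326 + 3 i \sqrt{329}$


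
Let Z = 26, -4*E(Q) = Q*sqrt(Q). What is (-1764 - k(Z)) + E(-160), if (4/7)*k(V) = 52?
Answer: -1855 + 160*I*sqrt(10) ≈ -1855.0 + 505.96*I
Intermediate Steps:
E(Q) = -Q**(3/2)/4 (E(Q) = -Q*sqrt(Q)/4 = -Q**(3/2)/4)
k(V) = 91 (k(V) = (7/4)*52 = 91)
(-1764 - k(Z)) + E(-160) = (-1764 - 1*91) - (-160)*I*sqrt(10) = (-1764 - 91) - (-160)*I*sqrt(10) = -1855 + 160*I*sqrt(10)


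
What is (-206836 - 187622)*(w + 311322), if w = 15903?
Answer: -129076519050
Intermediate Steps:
(-206836 - 187622)*(w + 311322) = (-206836 - 187622)*(15903 + 311322) = -394458*327225 = -129076519050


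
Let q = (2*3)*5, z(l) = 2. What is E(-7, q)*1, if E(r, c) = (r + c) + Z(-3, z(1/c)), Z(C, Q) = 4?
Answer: 27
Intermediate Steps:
q = 30 (q = 6*5 = 30)
E(r, c) = 4 + c + r (E(r, c) = (r + c) + 4 = (c + r) + 4 = 4 + c + r)
E(-7, q)*1 = (4 + 30 - 7)*1 = 27*1 = 27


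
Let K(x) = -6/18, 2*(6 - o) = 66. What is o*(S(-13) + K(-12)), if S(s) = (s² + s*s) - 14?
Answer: -8739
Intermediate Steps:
o = -27 (o = 6 - ½*66 = 6 - 33 = -27)
S(s) = -14 + 2*s² (S(s) = (s² + s²) - 14 = 2*s² - 14 = -14 + 2*s²)
K(x) = -⅓ (K(x) = -6*1/18 = -⅓)
o*(S(-13) + K(-12)) = -27*((-14 + 2*(-13)²) - ⅓) = -27*((-14 + 2*169) - ⅓) = -27*((-14 + 338) - ⅓) = -27*(324 - ⅓) = -27*971/3 = -8739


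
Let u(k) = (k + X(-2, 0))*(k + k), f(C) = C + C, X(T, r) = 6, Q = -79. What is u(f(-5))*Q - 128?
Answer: -6448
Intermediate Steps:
f(C) = 2*C
u(k) = 2*k*(6 + k) (u(k) = (k + 6)*(k + k) = (6 + k)*(2*k) = 2*k*(6 + k))
u(f(-5))*Q - 128 = (2*(2*(-5))*(6 + 2*(-5)))*(-79) - 128 = (2*(-10)*(6 - 10))*(-79) - 128 = (2*(-10)*(-4))*(-79) - 128 = 80*(-79) - 128 = -6320 - 128 = -6448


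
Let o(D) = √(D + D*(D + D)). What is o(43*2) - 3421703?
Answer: -3421703 + √14878 ≈ -3.4216e+6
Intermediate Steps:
o(D) = √(D + 2*D²) (o(D) = √(D + D*(2*D)) = √(D + 2*D²))
o(43*2) - 3421703 = √((43*2)*(1 + 2*(43*2))) - 3421703 = √(86*(1 + 2*86)) - 3421703 = √(86*(1 + 172)) - 3421703 = √(86*173) - 3421703 = √14878 - 3421703 = -3421703 + √14878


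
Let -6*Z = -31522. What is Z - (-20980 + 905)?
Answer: 75986/3 ≈ 25329.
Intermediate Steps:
Z = 15761/3 (Z = -1/6*(-31522) = 15761/3 ≈ 5253.7)
Z - (-20980 + 905) = 15761/3 - (-20980 + 905) = 15761/3 - 1*(-20075) = 15761/3 + 20075 = 75986/3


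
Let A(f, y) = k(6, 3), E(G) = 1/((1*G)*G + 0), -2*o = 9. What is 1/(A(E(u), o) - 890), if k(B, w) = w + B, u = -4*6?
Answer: -1/881 ≈ -0.0011351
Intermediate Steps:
o = -9/2 (o = -½*9 = -9/2 ≈ -4.5000)
u = -24
E(G) = G⁻² (E(G) = 1/(G*G + 0) = 1/(G² + 0) = 1/(G²) = G⁻²)
k(B, w) = B + w
A(f, y) = 9 (A(f, y) = 6 + 3 = 9)
1/(A(E(u), o) - 890) = 1/(9 - 890) = 1/(-881) = -1/881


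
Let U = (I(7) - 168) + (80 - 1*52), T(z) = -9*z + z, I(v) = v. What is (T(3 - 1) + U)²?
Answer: 22201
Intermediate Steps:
T(z) = -8*z
U = -133 (U = (7 - 168) + (80 - 1*52) = -161 + (80 - 52) = -161 + 28 = -133)
(T(3 - 1) + U)² = (-8*(3 - 1) - 133)² = (-8*2 - 133)² = (-16 - 133)² = (-149)² = 22201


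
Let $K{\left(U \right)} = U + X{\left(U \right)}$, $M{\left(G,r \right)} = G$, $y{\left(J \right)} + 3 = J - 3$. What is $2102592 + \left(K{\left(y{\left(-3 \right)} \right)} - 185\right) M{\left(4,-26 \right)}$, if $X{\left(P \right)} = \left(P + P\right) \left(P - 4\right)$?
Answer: $2102752$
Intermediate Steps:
$y{\left(J \right)} = -6 + J$ ($y{\left(J \right)} = -3 + \left(J - 3\right) = -3 + \left(-3 + J\right) = -6 + J$)
$X{\left(P \right)} = 2 P \left(-4 + P\right)$
$K{\left(U \right)} = U + 2 U \left(-4 + U\right)$
$2102592 + \left(K{\left(y{\left(-3 \right)} \right)} - 185\right) M{\left(4,-26 \right)} = 2102592 + \left(\left(-6 - 3\right) \left(-7 + 2 \left(-6 - 3\right)\right) - 185\right) 4 = 2102592 + \left(- 9 \left(-7 + 2 \left(-9\right)\right) - 185\right) 4 = 2102592 + \left(- 9 \left(-7 - 18\right) - 185\right) 4 = 2102592 + \left(\left(-9\right) \left(-25\right) - 185\right) 4 = 2102592 + \left(225 - 185\right) 4 = 2102592 + 40 \cdot 4 = 2102592 + 160 = 2102752$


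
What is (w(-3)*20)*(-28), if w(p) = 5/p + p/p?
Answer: 1120/3 ≈ 373.33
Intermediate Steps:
w(p) = 1 + 5/p (w(p) = 5/p + 1 = 1 + 5/p)
(w(-3)*20)*(-28) = (((5 - 3)/(-3))*20)*(-28) = (-1/3*2*20)*(-28) = -2/3*20*(-28) = -40/3*(-28) = 1120/3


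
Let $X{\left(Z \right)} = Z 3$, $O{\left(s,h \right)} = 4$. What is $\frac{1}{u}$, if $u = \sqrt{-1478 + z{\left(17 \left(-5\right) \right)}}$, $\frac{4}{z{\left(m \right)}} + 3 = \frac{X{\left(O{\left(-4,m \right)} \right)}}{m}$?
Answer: $- \frac{i \sqrt{105455922}}{394966} \approx - 0.026 i$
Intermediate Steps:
$X{\left(Z \right)} = 3 Z$
$z{\left(m \right)} = \frac{4}{-3 + \frac{12}{m}}$ ($z{\left(m \right)} = \frac{4}{-3 + \frac{3 \cdot 4}{m}} = \frac{4}{-3 + \frac{12}{m}}$)
$u = \frac{i \sqrt{105455922}}{267}$ ($u = \sqrt{-1478 - \frac{4 \cdot 17 \left(-5\right)}{-12 + 3 \cdot 17 \left(-5\right)}} = \sqrt{-1478 - - \frac{340}{-12 + 3 \left(-85\right)}} = \sqrt{-1478 - - \frac{340}{-12 - 255}} = \sqrt{-1478 - - \frac{340}{-267}} = \sqrt{-1478 - \left(-340\right) \left(- \frac{1}{267}\right)} = \sqrt{-1478 - \frac{340}{267}} = \sqrt{- \frac{394966}{267}} = \frac{i \sqrt{105455922}}{267} \approx 38.461 i$)
$\frac{1}{u} = \frac{1}{\frac{1}{267} i \sqrt{105455922}} = - \frac{i \sqrt{105455922}}{394966}$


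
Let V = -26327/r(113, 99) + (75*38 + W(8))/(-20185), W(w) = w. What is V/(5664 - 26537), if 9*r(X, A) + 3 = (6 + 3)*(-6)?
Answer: -1594177183/8005108595 ≈ -0.19915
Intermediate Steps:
r(X, A) = -19/3 (r(X, A) = -⅓ + ((6 + 3)*(-6))/9 = -⅓ + (9*(-6))/9 = -⅓ + (⅑)*(-54) = -⅓ - 6 = -19/3)
V = 1594177183/383515 (V = -26327/(-19/3) + (75*38 + 8)/(-20185) = -26327*(-3/19) + (2850 + 8)*(-1/20185) = 78981/19 + 2858*(-1/20185) = 78981/19 - 2858/20185 = 1594177183/383515 ≈ 4156.8)
V/(5664 - 26537) = 1594177183/(383515*(5664 - 26537)) = (1594177183/383515)/(-20873) = (1594177183/383515)*(-1/20873) = -1594177183/8005108595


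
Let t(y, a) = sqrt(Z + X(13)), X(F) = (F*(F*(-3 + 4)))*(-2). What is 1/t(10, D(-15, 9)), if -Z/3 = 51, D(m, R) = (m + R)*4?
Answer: -I*sqrt(491)/491 ≈ -0.045129*I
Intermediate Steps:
D(m, R) = 4*R + 4*m (D(m, R) = (R + m)*4 = 4*R + 4*m)
X(F) = -2*F**2 (X(F) = (F*(F*1))*(-2) = (F*F)*(-2) = F**2*(-2) = -2*F**2)
Z = -153 (Z = -3*51 = -153)
t(y, a) = I*sqrt(491) (t(y, a) = sqrt(-153 - 2*13**2) = sqrt(-153 - 2*169) = sqrt(-153 - 338) = sqrt(-491) = I*sqrt(491))
1/t(10, D(-15, 9)) = 1/(I*sqrt(491)) = -I*sqrt(491)/491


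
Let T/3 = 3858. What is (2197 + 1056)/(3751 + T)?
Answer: 3253/15325 ≈ 0.21227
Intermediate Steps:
T = 11574 (T = 3*3858 = 11574)
(2197 + 1056)/(3751 + T) = (2197 + 1056)/(3751 + 11574) = 3253/15325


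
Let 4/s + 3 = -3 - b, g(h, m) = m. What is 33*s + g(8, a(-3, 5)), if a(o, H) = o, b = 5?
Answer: -15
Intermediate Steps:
s = -4/11 (s = 4/(-3 + (-3 - 1*5)) = 4/(-3 + (-3 - 5)) = 4/(-3 - 8) = 4/(-11) = 4*(-1/11) = -4/11 ≈ -0.36364)
33*s + g(8, a(-3, 5)) = 33*(-4/11) - 3 = -12 - 3 = -15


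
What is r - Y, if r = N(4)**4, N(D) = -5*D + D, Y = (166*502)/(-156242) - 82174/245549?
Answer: 1257163161362632/19182533429 ≈ 65537.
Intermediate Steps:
Y = -16650559688/19182533429 (Y = 83332*(-1/156242) - 82174*1/245549 = -41666/78121 - 82174/245549 = -16650559688/19182533429 ≈ -0.86801)
N(D) = -4*D
r = 65536 (r = (-4*4)**4 = (-16)**4 = 65536)
r - Y = 65536 - 1*(-16650559688/19182533429) = 65536 + 16650559688/19182533429 = 1257163161362632/19182533429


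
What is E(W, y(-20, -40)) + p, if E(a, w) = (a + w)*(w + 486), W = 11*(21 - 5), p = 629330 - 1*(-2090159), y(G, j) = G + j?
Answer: 2768905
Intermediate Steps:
p = 2719489 (p = 629330 + 2090159 = 2719489)
W = 176 (W = 11*16 = 176)
E(a, w) = (486 + w)*(a + w) (E(a, w) = (a + w)*(486 + w) = (486 + w)*(a + w))
E(W, y(-20, -40)) + p = ((-20 - 40)**2 + 486*176 + 486*(-20 - 40) + 176*(-20 - 40)) + 2719489 = ((-60)**2 + 85536 + 486*(-60) + 176*(-60)) + 2719489 = (3600 + 85536 - 29160 - 10560) + 2719489 = 49416 + 2719489 = 2768905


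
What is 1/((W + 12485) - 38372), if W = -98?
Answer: -1/25985 ≈ -3.8484e-5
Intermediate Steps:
1/((W + 12485) - 38372) = 1/((-98 + 12485) - 38372) = 1/(12387 - 38372) = 1/(-25985) = -1/25985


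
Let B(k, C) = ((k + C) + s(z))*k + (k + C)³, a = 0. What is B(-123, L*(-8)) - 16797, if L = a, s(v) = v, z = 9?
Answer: -1863642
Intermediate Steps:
L = 0
B(k, C) = (C + k)³ + k*(9 + C + k) (B(k, C) = ((k + C) + 9)*k + (k + C)³ = ((C + k) + 9)*k + (C + k)³ = (9 + C + k)*k + (C + k)³ = k*(9 + C + k) + (C + k)³ = (C + k)³ + k*(9 + C + k))
B(-123, L*(-8)) - 16797 = ((-123)² + (0*(-8) - 123)³ + 9*(-123) + (0*(-8))*(-123)) - 16797 = (15129 + (0 - 123)³ - 1107 + 0*(-123)) - 16797 = (15129 + (-123)³ - 1107 + 0) - 16797 = (15129 - 1860867 - 1107 + 0) - 16797 = -1846845 - 16797 = -1863642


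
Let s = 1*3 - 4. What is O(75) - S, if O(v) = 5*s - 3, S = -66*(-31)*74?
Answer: -151412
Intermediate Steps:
S = 151404 (S = 2046*74 = 151404)
s = -1 (s = 3 - 4 = -1)
O(v) = -8 (O(v) = 5*(-1) - 3 = -5 - 3 = -8)
O(75) - S = -8 - 1*151404 = -8 - 151404 = -151412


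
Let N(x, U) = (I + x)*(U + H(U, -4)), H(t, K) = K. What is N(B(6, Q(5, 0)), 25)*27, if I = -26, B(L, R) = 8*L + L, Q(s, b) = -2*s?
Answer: 15876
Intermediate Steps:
B(L, R) = 9*L
N(x, U) = (-26 + x)*(-4 + U) (N(x, U) = (-26 + x)*(U - 4) = (-26 + x)*(-4 + U))
N(B(6, Q(5, 0)), 25)*27 = (104 - 26*25 - 36*6 + 25*(9*6))*27 = (104 - 650 - 4*54 + 25*54)*27 = (104 - 650 - 216 + 1350)*27 = 588*27 = 15876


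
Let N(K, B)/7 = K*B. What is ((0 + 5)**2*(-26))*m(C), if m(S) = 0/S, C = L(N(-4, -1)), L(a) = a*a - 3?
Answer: 0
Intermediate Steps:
N(K, B) = 7*B*K (N(K, B) = 7*(K*B) = 7*(B*K) = 7*B*K)
L(a) = -3 + a**2 (L(a) = a**2 - 3 = -3 + a**2)
C = 781 (C = -3 + (7*(-1)*(-4))**2 = -3 + 28**2 = -3 + 784 = 781)
m(S) = 0
((0 + 5)**2*(-26))*m(C) = ((0 + 5)**2*(-26))*0 = (5**2*(-26))*0 = (25*(-26))*0 = -650*0 = 0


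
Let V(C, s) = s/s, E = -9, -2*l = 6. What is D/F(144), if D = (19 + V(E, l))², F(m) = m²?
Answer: 25/1296 ≈ 0.019290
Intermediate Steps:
l = -3 (l = -½*6 = -3)
V(C, s) = 1
D = 400 (D = (19 + 1)² = 20² = 400)
D/F(144) = 400/(144²) = 400/20736 = 400*(1/20736) = 25/1296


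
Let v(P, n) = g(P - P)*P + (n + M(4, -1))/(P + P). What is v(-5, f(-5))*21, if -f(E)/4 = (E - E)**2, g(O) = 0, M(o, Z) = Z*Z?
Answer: -21/10 ≈ -2.1000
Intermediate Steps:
M(o, Z) = Z**2
f(E) = 0 (f(E) = -4*(E - E)**2 = -4*0**2 = -4*0 = 0)
v(P, n) = (1 + n)/(2*P) (v(P, n) = 0*P + (n + (-1)**2)/(P + P) = 0 + (n + 1)/((2*P)) = 0 + (1 + n)*(1/(2*P)) = 0 + (1 + n)/(2*P) = (1 + n)/(2*P))
v(-5, f(-5))*21 = ((1/2)*(1 + 0)/(-5))*21 = ((1/2)*(-1/5)*1)*21 = -1/10*21 = -21/10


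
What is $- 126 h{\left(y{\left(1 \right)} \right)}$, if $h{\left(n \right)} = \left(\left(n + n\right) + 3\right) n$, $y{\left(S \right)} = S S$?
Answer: $-630$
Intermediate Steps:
$y{\left(S \right)} = S^{2}$
$h{\left(n \right)} = n \left(3 + 2 n\right)$ ($h{\left(n \right)} = \left(2 n + 3\right) n = \left(3 + 2 n\right) n = n \left(3 + 2 n\right)$)
$- 126 h{\left(y{\left(1 \right)} \right)} = - 126 \cdot 1^{2} \left(3 + 2 \cdot 1^{2}\right) = - 126 \cdot 1 \left(3 + 2 \cdot 1\right) = - 126 \cdot 1 \left(3 + 2\right) = - 126 \cdot 1 \cdot 5 = \left(-126\right) 5 = -630$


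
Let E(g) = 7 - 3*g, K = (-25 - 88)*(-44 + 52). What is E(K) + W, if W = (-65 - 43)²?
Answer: 14383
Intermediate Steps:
K = -904 (K = -113*8 = -904)
W = 11664 (W = (-108)² = 11664)
E(K) + W = (7 - 3*(-904)) + 11664 = (7 + 2712) + 11664 = 2719 + 11664 = 14383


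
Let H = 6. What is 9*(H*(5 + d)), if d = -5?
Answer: 0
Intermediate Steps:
9*(H*(5 + d)) = 9*(6*(5 - 5)) = 9*(6*0) = 9*0 = 0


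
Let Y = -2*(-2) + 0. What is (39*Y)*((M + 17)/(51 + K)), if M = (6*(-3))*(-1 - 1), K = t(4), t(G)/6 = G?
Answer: 2756/25 ≈ 110.24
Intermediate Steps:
Y = 4 (Y = 4 + 0 = 4)
t(G) = 6*G
K = 24 (K = 6*4 = 24)
M = 36 (M = -18*(-2) = 36)
(39*Y)*((M + 17)/(51 + K)) = (39*4)*((36 + 17)/(51 + 24)) = 156*(53/75) = 2756/25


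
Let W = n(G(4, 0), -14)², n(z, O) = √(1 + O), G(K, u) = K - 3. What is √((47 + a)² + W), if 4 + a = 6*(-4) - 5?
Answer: √183 ≈ 13.528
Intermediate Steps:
G(K, u) = -3 + K
a = -33 (a = -4 + (6*(-4) - 5) = -4 + (-24 - 5) = -4 - 29 = -33)
W = -13 (W = (√(1 - 14))² = (√(-13))² = (I*√13)² = -13)
√((47 + a)² + W) = √((47 - 33)² - 13) = √(14² - 13) = √(196 - 13) = √183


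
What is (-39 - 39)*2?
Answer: -156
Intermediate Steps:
(-39 - 39)*2 = -78*2 = -156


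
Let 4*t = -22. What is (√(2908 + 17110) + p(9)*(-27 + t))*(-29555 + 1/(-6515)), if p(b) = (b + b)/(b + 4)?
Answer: 1732957434/1303 - 192550826*√20018/6515 ≈ -2.8516e+6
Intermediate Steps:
t = -11/2 (t = (¼)*(-22) = -11/2 ≈ -5.5000)
p(b) = 2*b/(4 + b) (p(b) = (2*b)/(4 + b) = 2*b/(4 + b))
(√(2908 + 17110) + p(9)*(-27 + t))*(-29555 + 1/(-6515)) = (√(2908 + 17110) + (2*9/(4 + 9))*(-27 - 11/2))*(-29555 + 1/(-6515)) = (√20018 + (2*9/13)*(-65/2))*(-29555 - 1/6515) = (√20018 + (2*9*(1/13))*(-65/2))*(-192550826/6515) = (√20018 + (18/13)*(-65/2))*(-192550826/6515) = (√20018 - 45)*(-192550826/6515) = (-45 + √20018)*(-192550826/6515) = 1732957434/1303 - 192550826*√20018/6515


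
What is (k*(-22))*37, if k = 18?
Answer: -14652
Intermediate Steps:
(k*(-22))*37 = (18*(-22))*37 = -396*37 = -14652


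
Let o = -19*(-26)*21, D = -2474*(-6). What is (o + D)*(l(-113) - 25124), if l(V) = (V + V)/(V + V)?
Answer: -633551814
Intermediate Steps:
D = 14844
l(V) = 1 (l(V) = (2*V)/((2*V)) = (2*V)*(1/(2*V)) = 1)
o = 10374 (o = 494*21 = 10374)
(o + D)*(l(-113) - 25124) = (10374 + 14844)*(1 - 25124) = 25218*(-25123) = -633551814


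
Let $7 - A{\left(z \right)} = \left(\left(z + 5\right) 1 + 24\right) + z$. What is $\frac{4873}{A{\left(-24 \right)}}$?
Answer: $\frac{4873}{26} \approx 187.42$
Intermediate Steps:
$A{\left(z \right)} = -22 - 2 z$ ($A{\left(z \right)} = 7 - \left(\left(\left(z + 5\right) 1 + 24\right) + z\right) = 7 - \left(\left(\left(5 + z\right) 1 + 24\right) + z\right) = 7 - \left(\left(\left(5 + z\right) + 24\right) + z\right) = 7 - \left(\left(29 + z\right) + z\right) = 7 - \left(29 + 2 z\right) = -22 - 2 z$)
$\frac{4873}{A{\left(-24 \right)}} = \frac{4873}{-22 - -48} = \frac{4873}{-22 + 48} = \frac{4873}{26}$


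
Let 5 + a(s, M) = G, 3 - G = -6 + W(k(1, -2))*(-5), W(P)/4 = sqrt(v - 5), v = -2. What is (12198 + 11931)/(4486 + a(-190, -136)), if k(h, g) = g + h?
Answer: 10833921/2016290 - 24129*I*sqrt(7)/1008145 ≈ 5.3732 - 0.063324*I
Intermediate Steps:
W(P) = 4*I*sqrt(7) (W(P) = 4*sqrt(-2 - 5) = 4*sqrt(-7) = 4*(I*sqrt(7)) = 4*I*sqrt(7))
G = 9 + 20*I*sqrt(7) (G = 3 - (-6 + (4*I*sqrt(7))*(-5)) = 3 - (-6 - 20*I*sqrt(7)) = 3 + (6 + 20*I*sqrt(7)) = 9 + 20*I*sqrt(7) ≈ 9.0 + 52.915*I)
a(s, M) = 4 + 20*I*sqrt(7) (a(s, M) = -5 + (9 + 20*I*sqrt(7)) = 4 + 20*I*sqrt(7))
(12198 + 11931)/(4486 + a(-190, -136)) = (12198 + 11931)/(4486 + (4 + 20*I*sqrt(7))) = 24129/(4490 + 20*I*sqrt(7))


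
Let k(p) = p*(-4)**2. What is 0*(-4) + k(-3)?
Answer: -48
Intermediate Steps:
k(p) = 16*p (k(p) = p*16 = 16*p)
0*(-4) + k(-3) = 0*(-4) + 16*(-3) = 0 - 48 = -48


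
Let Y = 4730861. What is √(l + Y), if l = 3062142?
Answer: √7793003 ≈ 2791.6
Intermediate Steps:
√(l + Y) = √(3062142 + 4730861) = √7793003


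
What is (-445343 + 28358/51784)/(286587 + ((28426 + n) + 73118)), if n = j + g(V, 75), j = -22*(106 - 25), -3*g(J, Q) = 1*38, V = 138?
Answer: -34592420331/30009061028 ≈ -1.1527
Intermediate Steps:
g(J, Q) = -38/3
j = -1782 (j = -22*81 = -1782)
n = -5384/3 (n = -1782 - 38/3 = -5384/3 ≈ -1794.7)
(-445343 + 28358/51784)/(286587 + ((28426 + n) + 73118)) = (-445343 + 28358/51784)/(286587 + ((28426 - 5384/3) + 73118)) = (-445343 + 28358*(1/51784))/(286587 + (79894/3 + 73118)) = (-445343 + 14179/25892)/(286587 + 299248/3) = -11530806777/(25892*1159009/3) = -11530806777/25892*3/1159009 = -34592420331/30009061028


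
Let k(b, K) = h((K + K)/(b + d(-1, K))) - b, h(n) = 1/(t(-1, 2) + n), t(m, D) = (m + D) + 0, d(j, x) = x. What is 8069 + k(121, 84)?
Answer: 2964809/373 ≈ 7948.5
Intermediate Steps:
t(m, D) = D + m (t(m, D) = (D + m) + 0 = D + m)
h(n) = 1/(1 + n) (h(n) = 1/((2 - 1) + n) = 1/(1 + n))
k(b, K) = 1/(1 + 2*K/(K + b)) - b (k(b, K) = 1/(1 + (K + K)/(b + K)) - b = 1/(1 + (2*K)/(K + b)) - b = 1/(1 + 2*K/(K + b)) - b)
8069 + k(121, 84) = 8069 + (84 + 121 - 1*121*(121 + 3*84))/(121 + 3*84) = 8069 + (84 + 121 - 1*121*(121 + 252))/(121 + 252) = 8069 + (84 + 121 - 1*121*373)/373 = 8069 + (84 + 121 - 45133)/373 = 8069 + (1/373)*(-44928) = 8069 - 44928/373 = 2964809/373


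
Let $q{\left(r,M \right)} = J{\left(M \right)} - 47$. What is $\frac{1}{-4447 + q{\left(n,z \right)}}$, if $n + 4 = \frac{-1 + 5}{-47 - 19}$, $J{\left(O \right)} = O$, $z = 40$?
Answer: $- \frac{1}{4454} \approx -0.00022452$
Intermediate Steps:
$n = - \frac{134}{33}$ ($n = -4 + \frac{-1 + 5}{-47 - 19} = -4 + \frac{4}{-66} = -4 + 4 \left(- \frac{1}{66}\right) = -4 - \frac{2}{33} = - \frac{134}{33} \approx -4.0606$)
$q{\left(r,M \right)} = -47 + M$ ($q{\left(r,M \right)} = M - 47 = -47 + M$)
$\frac{1}{-4447 + q{\left(n,z \right)}} = \frac{1}{-4447 + \left(-47 + 40\right)} = \frac{1}{-4447 - 7} = \frac{1}{-4454} = - \frac{1}{4454}$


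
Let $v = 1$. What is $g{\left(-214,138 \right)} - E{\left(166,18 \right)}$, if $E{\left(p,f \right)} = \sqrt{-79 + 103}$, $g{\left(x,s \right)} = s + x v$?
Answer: $-76 - 2 \sqrt{6} \approx -80.899$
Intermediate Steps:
$g{\left(x,s \right)} = s + x$ ($g{\left(x,s \right)} = s + x 1 = s + x$)
$E{\left(p,f \right)} = 2 \sqrt{6}$ ($E{\left(p,f \right)} = \sqrt{24} = 2 \sqrt{6}$)
$g{\left(-214,138 \right)} - E{\left(166,18 \right)} = \left(138 - 214\right) - 2 \sqrt{6} = -76 - 2 \sqrt{6}$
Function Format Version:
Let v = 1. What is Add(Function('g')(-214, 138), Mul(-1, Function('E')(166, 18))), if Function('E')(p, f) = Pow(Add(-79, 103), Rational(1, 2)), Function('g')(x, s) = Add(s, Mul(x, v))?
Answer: Add(-76, Mul(-2, Pow(6, Rational(1, 2)))) ≈ -80.899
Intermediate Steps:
Function('g')(x, s) = Add(s, x) (Function('g')(x, s) = Add(s, Mul(x, 1)) = Add(s, x))
Function('E')(p, f) = Mul(2, Pow(6, Rational(1, 2))) (Function('E')(p, f) = Pow(24, Rational(1, 2)) = Mul(2, Pow(6, Rational(1, 2))))
Add(Function('g')(-214, 138), Mul(-1, Function('E')(166, 18))) = Add(Add(138, -214), Mul(-1, Mul(2, Pow(6, Rational(1, 2))))) = Add(-76, Mul(-2, Pow(6, Rational(1, 2))))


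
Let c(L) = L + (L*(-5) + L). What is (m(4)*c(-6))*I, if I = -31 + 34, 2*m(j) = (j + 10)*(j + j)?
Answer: 3024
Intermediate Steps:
m(j) = j*(10 + j) (m(j) = ((j + 10)*(j + j))/2 = ((10 + j)*(2*j))/2 = (2*j*(10 + j))/2 = j*(10 + j))
I = 3
c(L) = -3*L (c(L) = L + (-5*L + L) = L - 4*L = -3*L)
(m(4)*c(-6))*I = ((4*(10 + 4))*(-3*(-6)))*3 = ((4*14)*18)*3 = (56*18)*3 = 1008*3 = 3024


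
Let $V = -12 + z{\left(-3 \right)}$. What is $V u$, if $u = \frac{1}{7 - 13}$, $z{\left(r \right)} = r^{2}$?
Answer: $\frac{1}{2} \approx 0.5$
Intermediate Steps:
$u = - \frac{1}{6}$ ($u = \frac{1}{-6} = - \frac{1}{6} \approx -0.16667$)
$V = -3$ ($V = -12 + \left(-3\right)^{2} = -12 + 9 = -3$)
$V u = \left(-3\right) \left(- \frac{1}{6}\right) = \frac{1}{2}$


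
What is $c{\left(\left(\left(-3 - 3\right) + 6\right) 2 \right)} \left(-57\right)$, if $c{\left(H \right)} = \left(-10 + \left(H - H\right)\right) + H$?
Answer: $570$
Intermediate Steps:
$c{\left(H \right)} = -10 + H$ ($c{\left(H \right)} = \left(-10 + 0\right) + H = -10 + H$)
$c{\left(\left(\left(-3 - 3\right) + 6\right) 2 \right)} \left(-57\right) = \left(-10 + \left(\left(-3 - 3\right) + 6\right) 2\right) \left(-57\right) = \left(-10 + \left(-6 + 6\right) 2\right) \left(-57\right) = \left(-10 + 0 \cdot 2\right) \left(-57\right) = \left(-10 + 0\right) \left(-57\right) = \left(-10\right) \left(-57\right) = 570$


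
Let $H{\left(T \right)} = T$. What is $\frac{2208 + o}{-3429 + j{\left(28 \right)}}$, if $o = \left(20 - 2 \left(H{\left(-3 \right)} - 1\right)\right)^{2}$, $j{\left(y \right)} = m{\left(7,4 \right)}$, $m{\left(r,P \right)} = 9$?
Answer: $- \frac{748}{855} \approx -0.87485$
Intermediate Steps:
$j{\left(y \right)} = 9$
$o = 784$ ($o = \left(20 - 2 \left(-3 - 1\right)\right)^{2} = \left(20 - -8\right)^{2} = \left(20 + 8\right)^{2} = 28^{2} = 784$)
$\frac{2208 + o}{-3429 + j{\left(28 \right)}} = \frac{2208 + 784}{-3429 + 9} = \frac{2992}{-3420} = 2992 \left(- \frac{1}{3420}\right) = - \frac{748}{855}$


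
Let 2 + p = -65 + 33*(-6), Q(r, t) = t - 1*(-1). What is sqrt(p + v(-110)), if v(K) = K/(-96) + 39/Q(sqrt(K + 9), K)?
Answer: I*sqrt(452030739)/1308 ≈ 16.255*I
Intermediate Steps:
Q(r, t) = 1 + t (Q(r, t) = t + 1 = 1 + t)
v(K) = 39/(1 + K) - K/96 (v(K) = K/(-96) + 39/(1 + K) = K*(-1/96) + 39/(1 + K) = -K/96 + 39/(1 + K) = 39/(1 + K) - K/96)
p = -265 (p = -2 + (-65 + 33*(-6)) = -2 + (-65 - 198) = -2 - 263 = -265)
sqrt(p + v(-110)) = sqrt(-265 + (3744 - 1*(-110)*(1 - 110))/(96*(1 - 110))) = sqrt(-265 + (1/96)*(3744 - 1*(-110)*(-109))/(-109)) = sqrt(-265 + (1/96)*(-1/109)*(3744 - 11990)) = sqrt(-265 + (1/96)*(-1/109)*(-8246)) = sqrt(-265 + 4123/5232) = sqrt(-1382357/5232) = I*sqrt(452030739)/1308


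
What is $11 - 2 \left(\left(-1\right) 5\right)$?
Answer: $21$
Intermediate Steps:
$11 - 2 \left(\left(-1\right) 5\right) = 11 - -10 = 11 + 10 = 21$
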